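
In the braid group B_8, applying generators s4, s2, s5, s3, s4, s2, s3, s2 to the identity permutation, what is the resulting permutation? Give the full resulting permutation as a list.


Starting with identity [1, 2, 3, 4, 5, 6, 7, 8].
Apply generators in sequence:
  After s4: [1, 2, 3, 5, 4, 6, 7, 8]
  After s2: [1, 3, 2, 5, 4, 6, 7, 8]
  After s5: [1, 3, 2, 5, 6, 4, 7, 8]
  After s3: [1, 3, 5, 2, 6, 4, 7, 8]
  After s4: [1, 3, 5, 6, 2, 4, 7, 8]
  After s2: [1, 5, 3, 6, 2, 4, 7, 8]
  After s3: [1, 5, 6, 3, 2, 4, 7, 8]
  After s2: [1, 6, 5, 3, 2, 4, 7, 8]
Final permutation: [1, 6, 5, 3, 2, 4, 7, 8]

[1, 6, 5, 3, 2, 4, 7, 8]


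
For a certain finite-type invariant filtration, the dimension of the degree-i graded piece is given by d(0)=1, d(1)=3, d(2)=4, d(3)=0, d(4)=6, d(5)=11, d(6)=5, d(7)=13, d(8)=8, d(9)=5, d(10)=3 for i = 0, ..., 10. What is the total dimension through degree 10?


Total dimension = d(0) + d(1) + ... + d(10)
= 1 + 3 + 4 + 0 + 6 + 11 + 5 + 13 + 8 + 5 + 3
= 59

59


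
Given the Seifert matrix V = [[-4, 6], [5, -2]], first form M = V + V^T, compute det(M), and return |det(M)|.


Step 1: Form V + V^T where V = [[-4, 6], [5, -2]]
  V^T = [[-4, 5], [6, -2]]
  V + V^T = [[-8, 11], [11, -4]]
Step 2: det(V + V^T) = (-8)*(-4) - 11*11
  = 32 - 121 = -89
Step 3: Knot determinant = |det(V + V^T)| = |-89| = 89

89


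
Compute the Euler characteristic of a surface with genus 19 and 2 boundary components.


chi = 2 - 2g - b
= 2 - 2*19 - 2
= 2 - 38 - 2 = -38

-38


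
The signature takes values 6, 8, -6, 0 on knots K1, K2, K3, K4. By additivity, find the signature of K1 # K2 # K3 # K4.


The signature is additive under connected sum.
signature(K1 # K2 # K3 # K4) = (6) + (8) + (-6) + (0)
= 8

8


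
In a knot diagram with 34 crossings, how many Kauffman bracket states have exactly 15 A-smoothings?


We choose which 15 of 34 crossings get A-smoothings.
C(34, 15) = 34! / (15! * 19!)
= 1855967520

1855967520


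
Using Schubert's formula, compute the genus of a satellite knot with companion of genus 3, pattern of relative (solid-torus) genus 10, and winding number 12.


Schubert: g(satellite) = g_rel(pattern) + |winding| * g(companion),
where g_rel(pattern) is the genus of the pattern relative to the solid torus.
= 10 + 12 * 3
= 10 + 36 = 46

46


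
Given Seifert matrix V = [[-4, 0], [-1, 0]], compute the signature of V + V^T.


Step 1: V + V^T = [[-8, -1], [-1, 0]]
Step 2: trace = -8, det = -1
Step 3: Discriminant = (-8)^2 - 4*(-1) = 68
Step 4: Eigenvalues: 0.123106, -8.12311
Step 5: Signature = (# positive eigenvalues) - (# negative eigenvalues) = 0

0


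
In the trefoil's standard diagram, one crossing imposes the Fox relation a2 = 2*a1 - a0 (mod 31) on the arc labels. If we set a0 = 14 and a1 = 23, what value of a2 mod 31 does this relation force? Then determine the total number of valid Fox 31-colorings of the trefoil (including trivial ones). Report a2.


Step 1: Apply the given crossing relation 2*a1 - a0 - a2 = 0 (mod 31).
  a2 = 2*a1 - a0 mod 31
  a2 = 2*23 - 14 mod 31
  a2 = 46 - 14 mod 31
  a2 = 32 mod 31 = 1
Step 2: The trefoil has determinant 3.
  Number of Fox p-colorings (p prime) is p^2 if p = 3, else p.
  Since 31 does not divide 3, only trivial (constant) colorings exist.
  (So the trial a0 = 14, a1 = 23 with a0 != a1 does NOT extend to a valid coloring of the whole trefoil: the other two crossing relations require 3*(a1 - a0) = 0 (mod 31), which fails.)
  Total colorings = 31
Step 3: a2 = 1, total Fox 31-colorings = 31

1


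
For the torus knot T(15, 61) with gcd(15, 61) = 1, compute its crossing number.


For a torus knot T(p, q) with gcd(p,q)=1,
the crossing number is min(p*(q-1), q*(p-1)).
p*(q-1) = 15*60 = 900
q*(p-1) = 61*14 = 854
min(900, 854) = 854

854


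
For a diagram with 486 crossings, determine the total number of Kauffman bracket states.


Each crossing contributes 2 choices (A-smoothing or B-smoothing).
Total states = 2^486 = 199791907220223502808422222706762643567910281130558153654986045416023791284464999687699590596063486154228923591770023865308670443474450259602571264

199791907220223502808422222706762643567910281130558153654986045416023791284464999687699590596063486154228923591770023865308670443474450259602571264


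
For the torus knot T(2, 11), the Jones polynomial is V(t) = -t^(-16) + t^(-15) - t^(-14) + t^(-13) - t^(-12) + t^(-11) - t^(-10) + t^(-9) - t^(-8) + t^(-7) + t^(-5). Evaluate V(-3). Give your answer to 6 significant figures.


Substituting t = -3 into V(t) = -t^(-16) + t^(-15) - t^(-14) + t^(-13) - t^(-12) + t^(-11) - t^(-10) + t^(-9) - t^(-8) + t^(-7) + t^(-5):
  (-)t^(-16) = -2.32306e-08
  (+)t^(-15) = -6.96917e-08
  (-)t^(-14) = -2.09075e-07
  (+)t^(-13) = -6.27225e-07
  (-)t^(-12) = -1.88168e-06
  (+)t^(-11) = -5.64503e-06
  (-)t^(-10) = -1.69351e-05
  (+)t^(-9) = -5.08053e-05
  (-)t^(-8) = -0.000152416
  (+)t^(-7) = -0.000457247
  (+)t^(-5) = -0.00411523
Sum = (-2.32306e-08) + (-6.96917e-08) + (-2.09075e-07) + (-6.27225e-07) + (-1.88168e-06) + (-5.64503e-06) + (-1.69351e-05) + (-5.08053e-05) + (-0.000152416) + (-0.000457247) + (-0.00411523)
= -0.004801085778
Rounded to 6 significant figures: -0.00480109

-0.00480109


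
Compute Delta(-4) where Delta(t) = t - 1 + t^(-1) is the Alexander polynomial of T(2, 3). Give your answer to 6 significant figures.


Substituting t = -4 into Delta(t) = t - 1 + t^(-1):
Term values: (-4) + (-1) + (-0.25)
Sum = -5.25
Rounded to 6 significant figures: -5.25

-5.25


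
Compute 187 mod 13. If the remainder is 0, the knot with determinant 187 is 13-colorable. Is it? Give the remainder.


Step 1: A knot is p-colorable if and only if p divides its determinant.
Step 2: Compute 187 mod 13.
187 = 14 * 13 + 5
Step 3: 187 mod 13 = 5
Step 4: The knot is 13-colorable: no

5


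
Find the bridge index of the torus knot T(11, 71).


The bridge number of T(p,q) is min(p,q).
min(11, 71) = 11

11


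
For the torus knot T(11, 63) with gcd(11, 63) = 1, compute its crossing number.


For a torus knot T(p, q) with gcd(p,q)=1,
the crossing number is min(p*(q-1), q*(p-1)).
p*(q-1) = 11*62 = 682
q*(p-1) = 63*10 = 630
min(682, 630) = 630

630


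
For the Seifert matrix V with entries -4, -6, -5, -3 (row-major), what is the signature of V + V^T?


Step 1: V + V^T = [[-8, -11], [-11, -6]]
Step 2: trace = -14, det = -73
Step 3: Discriminant = (-14)^2 - 4*(-73) = 488
Step 4: Eigenvalues: 4.04536, -18.0454
Step 5: Signature = (# positive eigenvalues) - (# negative eigenvalues) = 0

0


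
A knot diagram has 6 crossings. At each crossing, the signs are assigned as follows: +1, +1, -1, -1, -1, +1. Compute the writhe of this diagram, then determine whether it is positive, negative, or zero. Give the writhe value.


Step 1: Count positive crossings (+1).
Positive crossings: 3
Step 2: Count negative crossings (-1).
Negative crossings: 3
Step 3: Writhe = (positive) - (negative)
w = 3 - 3 = 0
Step 4: |w| = 0, and w is zero

0


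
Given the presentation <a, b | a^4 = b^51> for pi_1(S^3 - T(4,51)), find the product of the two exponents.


The relation is a^4 = b^51.
Product of exponents = 4 * 51
= 204

204


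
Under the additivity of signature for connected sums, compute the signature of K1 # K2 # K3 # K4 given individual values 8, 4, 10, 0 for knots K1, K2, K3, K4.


The signature is additive under connected sum.
signature(K1 # K2 # K3 # K4) = (8) + (4) + (10) + (0)
= 22

22


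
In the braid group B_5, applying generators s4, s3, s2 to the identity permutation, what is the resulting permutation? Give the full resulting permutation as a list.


Starting with identity [1, 2, 3, 4, 5].
Apply generators in sequence:
  After s4: [1, 2, 3, 5, 4]
  After s3: [1, 2, 5, 3, 4]
  After s2: [1, 5, 2, 3, 4]
Final permutation: [1, 5, 2, 3, 4]

[1, 5, 2, 3, 4]


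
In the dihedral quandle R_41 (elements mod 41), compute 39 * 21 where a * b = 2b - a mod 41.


39 * 21 = 2*21 - 39 mod 41
= 42 - 39 mod 41
= 3 mod 41 = 3

3


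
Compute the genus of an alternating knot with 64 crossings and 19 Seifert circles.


For alternating knots, g = (c - s + 1)/2.
= (64 - 19 + 1)/2
= 46/2 = 23

23


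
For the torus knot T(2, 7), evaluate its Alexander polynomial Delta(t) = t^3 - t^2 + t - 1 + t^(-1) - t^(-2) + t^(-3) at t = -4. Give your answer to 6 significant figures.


Substituting t = -4 into Delta(t) = t^3 - t^2 + t - 1 + t^(-1) - t^(-2) + t^(-3):
Term values: (-64) + (-16) + (-4) + (-1) + (-0.25) + (-0.0625) + (-0.015625)
Sum = -85.328125
Rounded to 6 significant figures: -85.3281

-85.3281


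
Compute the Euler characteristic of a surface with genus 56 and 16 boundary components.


chi = 2 - 2g - b
= 2 - 2*56 - 16
= 2 - 112 - 16 = -126

-126


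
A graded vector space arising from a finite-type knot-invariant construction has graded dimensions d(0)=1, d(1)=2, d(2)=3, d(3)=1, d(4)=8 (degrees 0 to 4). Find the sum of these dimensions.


Total dimension = d(0) + d(1) + ... + d(4)
= 1 + 2 + 3 + 1 + 8
= 15

15


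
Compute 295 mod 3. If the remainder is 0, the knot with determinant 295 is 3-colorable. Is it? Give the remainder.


Step 1: A knot is p-colorable if and only if p divides its determinant.
Step 2: Compute 295 mod 3.
295 = 98 * 3 + 1
Step 3: 295 mod 3 = 1
Step 4: The knot is 3-colorable: no

1


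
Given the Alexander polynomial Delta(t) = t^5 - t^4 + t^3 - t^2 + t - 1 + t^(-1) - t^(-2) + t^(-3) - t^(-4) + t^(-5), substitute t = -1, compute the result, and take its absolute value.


Step 1: The polynomial has 11 terms with alternating signs, exponents from 5 down to -5.
Step 2: Substitute t = -1. The i-th term has coefficient (-1)^i and exponent (m-i),
  so its value is (-1)^i * (-1)^(m-i) = (-1)^m = -1 for every i.
Step 3: All 11 terms equal -1, so Delta(-1) = 11 * (-1) = -11
Step 4: |Delta(-1)| = 11

11


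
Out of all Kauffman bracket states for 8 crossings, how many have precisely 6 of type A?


We choose which 6 of 8 crossings get A-smoothings.
C(8, 6) = 8! / (6! * 2!)
= 28

28


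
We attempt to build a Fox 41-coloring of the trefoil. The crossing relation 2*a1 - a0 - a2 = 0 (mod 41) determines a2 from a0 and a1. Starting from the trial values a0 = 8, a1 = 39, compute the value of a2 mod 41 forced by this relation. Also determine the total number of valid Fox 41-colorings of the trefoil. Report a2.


Step 1: Apply the given crossing relation 2*a1 - a0 - a2 = 0 (mod 41).
  a2 = 2*a1 - a0 mod 41
  a2 = 2*39 - 8 mod 41
  a2 = 78 - 8 mod 41
  a2 = 70 mod 41 = 29
Step 2: The trefoil has determinant 3.
  Number of Fox p-colorings (p prime) is p^2 if p = 3, else p.
  Since 41 does not divide 3, only trivial (constant) colorings exist.
  (So the trial a0 = 8, a1 = 39 with a0 != a1 does NOT extend to a valid coloring of the whole trefoil: the other two crossing relations require 3*(a1 - a0) = 0 (mod 41), which fails.)
  Total colorings = 41
Step 3: a2 = 29, total Fox 41-colorings = 41

29


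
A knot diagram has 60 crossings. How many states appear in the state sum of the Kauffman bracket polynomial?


Each crossing contributes 2 choices (A-smoothing or B-smoothing).
Total states = 2^60 = 1152921504606846976

1152921504606846976


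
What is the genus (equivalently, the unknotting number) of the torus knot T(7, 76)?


For a torus knot T(p,q), both the unknotting number and genus equal (p-1)(q-1)/2.
= (7-1)(76-1)/2
= 6*75/2
= 450/2 = 225

225


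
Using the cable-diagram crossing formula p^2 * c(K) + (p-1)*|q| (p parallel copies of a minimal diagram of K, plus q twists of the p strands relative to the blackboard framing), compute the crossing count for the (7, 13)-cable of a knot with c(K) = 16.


Step 1: Each of the c(K) crossings of the companion diagram becomes p*p = p^2 crossings among the p parallel strands, and each of the |q| twists s_1 s_2 ... s_(p-1) adds (p-1) crossings.
  Crossings = p^2 * c(K) + (p-1)*|q|
Step 2: = 7^2 * 16 + (7-1)*13
Step 3: = 49*16 + 6*13
Step 4: = 784 + 78 = 862

862


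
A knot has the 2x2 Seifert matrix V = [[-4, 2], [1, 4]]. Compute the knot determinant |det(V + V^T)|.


Step 1: Form V + V^T where V = [[-4, 2], [1, 4]]
  V^T = [[-4, 1], [2, 4]]
  V + V^T = [[-8, 3], [3, 8]]
Step 2: det(V + V^T) = (-8)*8 - 3*3
  = -64 - 9 = -73
Step 3: Knot determinant = |det(V + V^T)| = |-73| = 73

73


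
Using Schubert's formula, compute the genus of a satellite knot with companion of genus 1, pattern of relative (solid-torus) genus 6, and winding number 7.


Schubert: g(satellite) = g_rel(pattern) + |winding| * g(companion),
where g_rel(pattern) is the genus of the pattern relative to the solid torus.
= 6 + 7 * 1
= 6 + 7 = 13

13


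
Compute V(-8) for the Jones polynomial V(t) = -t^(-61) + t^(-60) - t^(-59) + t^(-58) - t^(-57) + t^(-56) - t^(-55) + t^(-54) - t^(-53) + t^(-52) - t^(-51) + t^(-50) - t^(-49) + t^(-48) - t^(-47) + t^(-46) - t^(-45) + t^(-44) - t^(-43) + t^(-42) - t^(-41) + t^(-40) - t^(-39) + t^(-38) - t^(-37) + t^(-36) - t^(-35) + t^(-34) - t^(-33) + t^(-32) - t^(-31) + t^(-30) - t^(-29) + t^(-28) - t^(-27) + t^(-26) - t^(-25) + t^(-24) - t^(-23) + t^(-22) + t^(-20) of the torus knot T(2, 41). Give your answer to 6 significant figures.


Substituting t = -8 into V(t) = -t^(-61) + t^(-60) - t^(-59) + t^(-58) - t^(-57) + t^(-56) - t^(-55) + t^(-54) - t^(-53) + t^(-52) - t^(-51) + t^(-50) - t^(-49) + t^(-48) - t^(-47) + t^(-46) - t^(-45) + t^(-44) - t^(-43) + t^(-42) - t^(-41) + t^(-40) - t^(-39) + t^(-38) - t^(-37) + t^(-36) - t^(-35) + t^(-34) - t^(-33) + t^(-32) - t^(-31) + t^(-30) - t^(-29) + t^(-28) - t^(-27) + t^(-26) - t^(-25) + t^(-24) - t^(-23) + t^(-22) + t^(-20):
  (-)t^(-61) = 8.15663e-56
  (+)t^(-60) = 6.5253e-55
  (-)t^(-59) = 5.22024e-54
  (+)t^(-58) = 4.17619e-53
  (-)t^(-57) = 3.34096e-52
  (+)t^(-56) = 2.67276e-51
  (-)t^(-55) = 2.13821e-50
  (+)t^(-54) = 1.71057e-49
  (-)t^(-53) = 1.36846e-48
  (+)t^(-52) = 1.09476e-47
  (-)t^(-51) = 8.75812e-47
  (+)t^(-50) = 7.00649e-46
  (-)t^(-49) = 5.60519e-45
  (+)t^(-48) = 4.48416e-44
  (-)t^(-47) = 3.58732e-43
  (+)t^(-46) = 2.86986e-42
  (-)t^(-45) = 2.29589e-41
  (+)t^(-44) = 1.83671e-40
  (-)t^(-43) = 1.46937e-39
  (+)t^(-42) = 1.17549e-38
  (-)t^(-41) = 9.40395e-38
  (+)t^(-40) = 7.52316e-37
  (-)t^(-39) = 6.01853e-36
  (+)t^(-38) = 4.81482e-35
  (-)t^(-37) = 3.85186e-34
  (+)t^(-36) = 3.08149e-33
  (-)t^(-35) = 2.46519e-32
  (+)t^(-34) = 1.97215e-31
  (-)t^(-33) = 1.57772e-30
  (+)t^(-32) = 1.26218e-29
  (-)t^(-31) = 1.00974e-28
  (+)t^(-30) = 8.07794e-28
  (-)t^(-29) = 6.46235e-27
  (+)t^(-28) = 5.16988e-26
  (-)t^(-27) = 4.1359e-25
  (+)t^(-26) = 3.30872e-24
  (-)t^(-25) = 2.64698e-23
  (+)t^(-24) = 2.11758e-22
  (-)t^(-23) = 1.69407e-21
  (+)t^(-22) = 1.35525e-20
  (+)t^(-20) = 8.67362e-19
Sum = (8.15663e-56) + (6.5253e-55) + (5.22024e-54) + (4.17619e-53) + (3.34096e-52) + (2.67276e-51) + (2.13821e-50) + (1.71057e-49) + (1.36846e-48) + (1.09476e-47) + (8.75812e-47) + (7.00649e-46) + (5.60519e-45) + (4.48416e-44) + (3.58732e-43) + (2.86986e-42) + (2.29589e-41) + (1.83671e-40) + (1.46937e-39) + (1.17549e-38) + (9.40395e-38) + (7.52316e-37) + (6.01853e-36) + (4.81482e-35) + (3.85186e-34) + (3.08149e-33) + (2.46519e-32) + (1.97215e-31) + (1.57772e-30) + (1.26218e-29) + (1.00974e-28) + (8.07794e-28) + (6.46235e-27) + (5.16988e-26) + (4.1359e-25) + (3.30872e-24) + (2.64698e-23) + (2.11758e-22) + (1.69407e-21) + (1.35525e-20) + (8.67362e-19)
= 8.828503405e-19
Rounded to 6 significant figures: 8.8285e-19

8.8285e-19


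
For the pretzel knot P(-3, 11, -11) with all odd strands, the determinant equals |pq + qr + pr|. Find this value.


Step 1: Compute pq + qr + pr.
pq = (-3)*11 = -33
qr = 11*(-11) = -121
pr = (-3)*(-11) = 33
pq + qr + pr = -33 + (-121) + 33 = -121
Step 2: Take absolute value.
det(P(-3,11,-11)) = |-121| = 121

121


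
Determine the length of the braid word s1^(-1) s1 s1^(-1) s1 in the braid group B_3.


The word length counts the number of generators (including inverses).
Listing each generator: s1^(-1), s1, s1^(-1), s1
There are 4 generators in this braid word.

4


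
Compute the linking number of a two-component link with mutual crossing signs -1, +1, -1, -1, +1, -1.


Step 1: Count positive crossings: 2
Step 2: Count negative crossings: 4
Step 3: Sum of signs = 2 - 4 = -2
Step 4: Linking number = sum/2 = -2/2 = -1

-1


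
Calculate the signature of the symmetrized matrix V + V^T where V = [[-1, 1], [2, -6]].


Step 1: V + V^T = [[-2, 3], [3, -12]]
Step 2: trace = -14, det = 15
Step 3: Discriminant = (-14)^2 - 4*15 = 136
Step 4: Eigenvalues: -1.16905, -12.831
Step 5: Signature = (# positive eigenvalues) - (# negative eigenvalues) = -2

-2


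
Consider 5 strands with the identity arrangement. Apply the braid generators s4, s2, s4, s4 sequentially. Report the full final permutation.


Starting with identity [1, 2, 3, 4, 5].
Apply generators in sequence:
  After s4: [1, 2, 3, 5, 4]
  After s2: [1, 3, 2, 5, 4]
  After s4: [1, 3, 2, 4, 5]
  After s4: [1, 3, 2, 5, 4]
Final permutation: [1, 3, 2, 5, 4]

[1, 3, 2, 5, 4]


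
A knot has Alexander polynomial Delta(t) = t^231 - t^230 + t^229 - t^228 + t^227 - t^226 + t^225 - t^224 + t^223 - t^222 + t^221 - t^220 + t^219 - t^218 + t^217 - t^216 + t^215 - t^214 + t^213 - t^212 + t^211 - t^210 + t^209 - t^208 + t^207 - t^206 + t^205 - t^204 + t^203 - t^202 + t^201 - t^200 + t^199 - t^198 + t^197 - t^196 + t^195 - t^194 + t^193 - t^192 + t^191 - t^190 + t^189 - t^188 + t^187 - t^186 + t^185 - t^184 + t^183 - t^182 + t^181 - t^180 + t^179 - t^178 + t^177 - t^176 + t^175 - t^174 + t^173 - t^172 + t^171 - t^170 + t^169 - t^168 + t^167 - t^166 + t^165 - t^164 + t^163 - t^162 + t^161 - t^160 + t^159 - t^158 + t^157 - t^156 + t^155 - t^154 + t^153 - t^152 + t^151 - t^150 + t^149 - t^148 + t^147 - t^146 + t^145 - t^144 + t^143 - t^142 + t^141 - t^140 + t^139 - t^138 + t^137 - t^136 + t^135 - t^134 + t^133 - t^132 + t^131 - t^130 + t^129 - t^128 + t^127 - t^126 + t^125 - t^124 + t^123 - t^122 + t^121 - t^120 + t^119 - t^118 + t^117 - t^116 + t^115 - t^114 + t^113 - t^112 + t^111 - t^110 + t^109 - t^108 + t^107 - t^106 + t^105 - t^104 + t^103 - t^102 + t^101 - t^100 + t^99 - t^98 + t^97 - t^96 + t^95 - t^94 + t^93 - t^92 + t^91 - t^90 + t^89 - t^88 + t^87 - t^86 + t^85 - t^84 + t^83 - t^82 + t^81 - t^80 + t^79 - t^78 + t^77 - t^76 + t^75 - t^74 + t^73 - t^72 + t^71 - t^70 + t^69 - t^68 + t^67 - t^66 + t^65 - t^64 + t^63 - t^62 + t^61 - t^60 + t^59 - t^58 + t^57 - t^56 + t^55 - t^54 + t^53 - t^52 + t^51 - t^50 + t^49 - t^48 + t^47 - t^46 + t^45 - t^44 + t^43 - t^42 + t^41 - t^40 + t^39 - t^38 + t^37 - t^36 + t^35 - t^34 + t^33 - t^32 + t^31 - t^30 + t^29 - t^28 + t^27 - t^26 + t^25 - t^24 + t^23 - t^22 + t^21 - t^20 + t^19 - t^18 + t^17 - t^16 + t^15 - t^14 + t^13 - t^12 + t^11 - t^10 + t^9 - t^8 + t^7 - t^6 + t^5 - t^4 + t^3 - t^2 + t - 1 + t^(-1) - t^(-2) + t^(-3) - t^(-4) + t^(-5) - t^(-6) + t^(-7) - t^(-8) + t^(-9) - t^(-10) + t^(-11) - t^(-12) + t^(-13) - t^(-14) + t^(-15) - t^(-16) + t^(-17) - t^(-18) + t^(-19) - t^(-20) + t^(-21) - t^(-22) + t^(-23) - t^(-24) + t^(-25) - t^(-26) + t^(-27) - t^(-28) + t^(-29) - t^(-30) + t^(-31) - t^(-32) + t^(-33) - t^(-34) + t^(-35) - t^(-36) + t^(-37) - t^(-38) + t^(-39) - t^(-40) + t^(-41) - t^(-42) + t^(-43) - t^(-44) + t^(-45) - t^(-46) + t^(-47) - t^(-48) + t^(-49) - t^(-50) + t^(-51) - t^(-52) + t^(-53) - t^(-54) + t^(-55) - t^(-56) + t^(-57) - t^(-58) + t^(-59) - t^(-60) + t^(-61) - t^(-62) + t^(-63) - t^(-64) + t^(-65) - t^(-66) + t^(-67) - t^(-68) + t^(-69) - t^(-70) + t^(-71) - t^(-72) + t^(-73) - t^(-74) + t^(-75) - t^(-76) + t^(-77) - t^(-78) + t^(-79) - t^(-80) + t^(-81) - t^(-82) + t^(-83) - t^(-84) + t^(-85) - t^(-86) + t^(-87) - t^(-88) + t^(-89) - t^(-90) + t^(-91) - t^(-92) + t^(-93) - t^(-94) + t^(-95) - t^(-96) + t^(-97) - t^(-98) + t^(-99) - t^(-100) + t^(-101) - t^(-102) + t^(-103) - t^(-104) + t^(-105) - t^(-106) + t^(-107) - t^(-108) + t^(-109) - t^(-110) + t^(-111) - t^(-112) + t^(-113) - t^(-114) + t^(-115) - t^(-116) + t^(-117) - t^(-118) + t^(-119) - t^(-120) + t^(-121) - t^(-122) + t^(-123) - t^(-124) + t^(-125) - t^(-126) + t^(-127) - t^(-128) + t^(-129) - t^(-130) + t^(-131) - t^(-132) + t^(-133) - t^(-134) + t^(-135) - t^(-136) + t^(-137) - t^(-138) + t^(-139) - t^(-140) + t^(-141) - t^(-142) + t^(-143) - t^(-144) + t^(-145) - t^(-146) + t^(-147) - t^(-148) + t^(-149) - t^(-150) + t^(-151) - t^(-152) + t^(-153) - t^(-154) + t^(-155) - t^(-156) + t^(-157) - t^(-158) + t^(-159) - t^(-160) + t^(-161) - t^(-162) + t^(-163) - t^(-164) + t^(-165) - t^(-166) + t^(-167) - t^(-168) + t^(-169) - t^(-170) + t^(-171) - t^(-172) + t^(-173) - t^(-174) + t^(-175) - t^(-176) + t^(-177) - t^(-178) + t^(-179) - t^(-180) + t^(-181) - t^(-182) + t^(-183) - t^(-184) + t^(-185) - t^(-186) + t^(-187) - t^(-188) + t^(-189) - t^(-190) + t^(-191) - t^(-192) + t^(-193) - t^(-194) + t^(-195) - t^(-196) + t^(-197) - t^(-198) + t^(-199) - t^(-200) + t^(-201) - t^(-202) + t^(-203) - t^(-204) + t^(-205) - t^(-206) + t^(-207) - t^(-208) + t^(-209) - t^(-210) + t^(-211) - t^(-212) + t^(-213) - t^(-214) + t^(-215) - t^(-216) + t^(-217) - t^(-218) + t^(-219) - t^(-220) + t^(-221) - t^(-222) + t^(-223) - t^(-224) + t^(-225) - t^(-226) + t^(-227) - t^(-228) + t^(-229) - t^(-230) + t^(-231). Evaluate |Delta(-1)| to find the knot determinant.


Step 1: The polynomial has 463 terms with alternating signs, exponents from 231 down to -231.
Step 2: Substitute t = -1. The i-th term has coefficient (-1)^i and exponent (m-i),
  so its value is (-1)^i * (-1)^(m-i) = (-1)^m = -1 for every i.
Step 3: All 463 terms equal -1, so Delta(-1) = 463 * (-1) = -463
Step 4: |Delta(-1)| = 463

463


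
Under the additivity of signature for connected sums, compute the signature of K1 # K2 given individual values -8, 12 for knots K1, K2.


The signature is additive under connected sum.
signature(K1 # K2) = (-8) + (12)
= 4

4


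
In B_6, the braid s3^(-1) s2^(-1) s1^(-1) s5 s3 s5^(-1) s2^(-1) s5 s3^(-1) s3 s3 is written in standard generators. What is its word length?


The word length counts the number of generators (including inverses).
Listing each generator: s3^(-1), s2^(-1), s1^(-1), s5, s3, s5^(-1), s2^(-1), s5, s3^(-1), s3, s3
There are 11 generators in this braid word.

11


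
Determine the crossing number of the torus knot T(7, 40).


For a torus knot T(p, q) with gcd(p,q)=1,
the crossing number is min(p*(q-1), q*(p-1)).
p*(q-1) = 7*39 = 273
q*(p-1) = 40*6 = 240
min(273, 240) = 240

240


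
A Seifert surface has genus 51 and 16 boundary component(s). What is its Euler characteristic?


chi = 2 - 2g - b
= 2 - 2*51 - 16
= 2 - 102 - 16 = -116

-116


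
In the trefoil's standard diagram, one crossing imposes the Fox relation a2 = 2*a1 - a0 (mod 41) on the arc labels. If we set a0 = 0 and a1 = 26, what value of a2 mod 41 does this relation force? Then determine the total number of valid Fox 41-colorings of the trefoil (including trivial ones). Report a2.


Step 1: Apply the given crossing relation 2*a1 - a0 - a2 = 0 (mod 41).
  a2 = 2*a1 - a0 mod 41
  a2 = 2*26 - 0 mod 41
  a2 = 52 - 0 mod 41
  a2 = 52 mod 41 = 11
Step 2: The trefoil has determinant 3.
  Number of Fox p-colorings (p prime) is p^2 if p = 3, else p.
  Since 41 does not divide 3, only trivial (constant) colorings exist.
  (So the trial a0 = 0, a1 = 26 with a0 != a1 does NOT extend to a valid coloring of the whole trefoil: the other two crossing relations require 3*(a1 - a0) = 0 (mod 41), which fails.)
  Total colorings = 41
Step 3: a2 = 11, total Fox 41-colorings = 41

11


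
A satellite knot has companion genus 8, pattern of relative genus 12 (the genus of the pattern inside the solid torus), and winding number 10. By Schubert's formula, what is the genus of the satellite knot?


Schubert: g(satellite) = g_rel(pattern) + |winding| * g(companion),
where g_rel(pattern) is the genus of the pattern relative to the solid torus.
= 12 + 10 * 8
= 12 + 80 = 92

92


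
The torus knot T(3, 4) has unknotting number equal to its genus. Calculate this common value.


For a torus knot T(p,q), both the unknotting number and genus equal (p-1)(q-1)/2.
= (3-1)(4-1)/2
= 2*3/2
= 6/2 = 3

3


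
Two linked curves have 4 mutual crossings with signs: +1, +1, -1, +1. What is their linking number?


Step 1: Count positive crossings: 3
Step 2: Count negative crossings: 1
Step 3: Sum of signs = 3 - 1 = 2
Step 4: Linking number = sum/2 = 2/2 = 1

1


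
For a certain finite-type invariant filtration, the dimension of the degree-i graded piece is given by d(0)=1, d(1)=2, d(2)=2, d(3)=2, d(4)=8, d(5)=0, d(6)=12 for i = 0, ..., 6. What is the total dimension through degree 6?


Total dimension = d(0) + d(1) + ... + d(6)
= 1 + 2 + 2 + 2 + 8 + 0 + 12
= 27

27


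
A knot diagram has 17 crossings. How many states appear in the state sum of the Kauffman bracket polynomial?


Each crossing contributes 2 choices (A-smoothing or B-smoothing).
Total states = 2^17 = 131072

131072


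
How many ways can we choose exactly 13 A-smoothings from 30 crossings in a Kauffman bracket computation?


We choose which 13 of 30 crossings get A-smoothings.
C(30, 13) = 30! / (13! * 17!)
= 119759850

119759850


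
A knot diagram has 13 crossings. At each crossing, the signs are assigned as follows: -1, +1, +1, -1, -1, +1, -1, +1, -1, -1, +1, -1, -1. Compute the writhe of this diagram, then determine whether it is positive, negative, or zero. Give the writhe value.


Step 1: Count positive crossings (+1).
Positive crossings: 5
Step 2: Count negative crossings (-1).
Negative crossings: 8
Step 3: Writhe = (positive) - (negative)
w = 5 - 8 = -3
Step 4: |w| = 3, and w is negative

-3


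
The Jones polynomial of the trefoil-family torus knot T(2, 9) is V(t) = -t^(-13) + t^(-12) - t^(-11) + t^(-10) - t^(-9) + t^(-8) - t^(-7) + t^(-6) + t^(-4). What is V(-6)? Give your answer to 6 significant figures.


Substituting t = -6 into V(t) = -t^(-13) + t^(-12) - t^(-11) + t^(-10) - t^(-9) + t^(-8) - t^(-7) + t^(-6) + t^(-4):
  (-)t^(-13) = 7.65656e-11
  (+)t^(-12) = 4.59394e-10
  (-)t^(-11) = 2.75636e-09
  (+)t^(-10) = 1.65382e-08
  (-)t^(-9) = 9.9229e-08
  (+)t^(-8) = 5.95374e-07
  (-)t^(-7) = 3.57225e-06
  (+)t^(-6) = 2.14335e-05
  (+)t^(-4) = 0.000771605
Sum = (7.65656e-11) + (4.59394e-10) + (2.75636e-09) + (1.65382e-08) + (9.9229e-08) + (5.95374e-07) + (3.57225e-06) + (2.14335e-05) + (0.000771605)
= 0.0007973250876
Rounded to 6 significant figures: 0.000797325

0.000797325


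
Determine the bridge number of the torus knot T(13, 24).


The bridge number of T(p,q) is min(p,q).
min(13, 24) = 13

13


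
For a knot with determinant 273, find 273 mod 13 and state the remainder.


Step 1: A knot is p-colorable if and only if p divides its determinant.
Step 2: Compute 273 mod 13.
273 = 21 * 13 + 0
Step 3: 273 mod 13 = 0
Step 4: The knot is 13-colorable: yes

0


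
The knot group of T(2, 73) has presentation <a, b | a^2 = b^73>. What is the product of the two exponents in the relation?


The relation is a^2 = b^73.
Product of exponents = 2 * 73
= 146

146


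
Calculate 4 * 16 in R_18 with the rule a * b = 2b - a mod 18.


4 * 16 = 2*16 - 4 mod 18
= 32 - 4 mod 18
= 28 mod 18 = 10

10


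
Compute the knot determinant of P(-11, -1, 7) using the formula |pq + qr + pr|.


Step 1: Compute pq + qr + pr.
pq = (-11)*(-1) = 11
qr = (-1)*7 = -7
pr = (-11)*7 = -77
pq + qr + pr = 11 + (-7) + (-77) = -73
Step 2: Take absolute value.
det(P(-11,-1,7)) = |-73| = 73

73


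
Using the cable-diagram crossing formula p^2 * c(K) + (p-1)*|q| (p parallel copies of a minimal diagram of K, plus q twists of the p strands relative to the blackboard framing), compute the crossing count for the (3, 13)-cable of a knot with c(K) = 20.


Step 1: Each of the c(K) crossings of the companion diagram becomes p*p = p^2 crossings among the p parallel strands, and each of the |q| twists s_1 s_2 ... s_(p-1) adds (p-1) crossings.
  Crossings = p^2 * c(K) + (p-1)*|q|
Step 2: = 3^2 * 20 + (3-1)*13
Step 3: = 9*20 + 2*13
Step 4: = 180 + 26 = 206

206


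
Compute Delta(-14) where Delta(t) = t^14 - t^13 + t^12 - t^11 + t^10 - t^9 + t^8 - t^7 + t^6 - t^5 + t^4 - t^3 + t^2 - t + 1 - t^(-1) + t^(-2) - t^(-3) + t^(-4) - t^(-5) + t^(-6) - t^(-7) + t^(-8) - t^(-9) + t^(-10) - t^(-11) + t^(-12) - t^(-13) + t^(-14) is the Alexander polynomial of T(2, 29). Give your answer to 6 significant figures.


Substituting t = -14 into Delta(t) = t^14 - t^13 + t^12 - t^11 + t^10 - t^9 + t^8 - t^7 + t^6 - t^5 + t^4 - t^3 + t^2 - t + 1 - t^(-1) + t^(-2) - t^(-3) + t^(-4) - t^(-5) + t^(-6) - t^(-7) + t^(-8) - t^(-9) + t^(-10) - t^(-11) + t^(-12) - t^(-13) + t^(-14):
Term values: (11112006825558016) + (793714773254144) + (56693912375296) + (4049565169664) + (289254654976) + (20661046784) + (1475789056) + (105413504) + (7529536) + (537824) + (38416) + (2744) + (196) + (14) + (1) + (0.0714286) + (0.00510204) + (0.000364431) + (2.60308e-05) + (1.85934e-06) + (1.3281e-07) + (9.48645e-09) + (6.77604e-10) + (4.84003e-11) + (3.45716e-12) + (2.4694e-13) + (1.76386e-14) + (1.2599e-15) + (8.99927e-17)
Sum = 1.196677658e+16
Rounded to 6 significant figures: 1.19668e+16

1.19668e+16


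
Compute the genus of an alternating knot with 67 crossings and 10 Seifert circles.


For alternating knots, g = (c - s + 1)/2.
= (67 - 10 + 1)/2
= 58/2 = 29

29


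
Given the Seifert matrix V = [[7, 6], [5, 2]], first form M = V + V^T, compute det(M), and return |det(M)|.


Step 1: Form V + V^T where V = [[7, 6], [5, 2]]
  V^T = [[7, 5], [6, 2]]
  V + V^T = [[14, 11], [11, 4]]
Step 2: det(V + V^T) = 14*4 - 11*11
  = 56 - 121 = -65
Step 3: Knot determinant = |det(V + V^T)| = |-65| = 65

65


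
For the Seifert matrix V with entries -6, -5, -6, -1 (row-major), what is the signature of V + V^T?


Step 1: V + V^T = [[-12, -11], [-11, -2]]
Step 2: trace = -14, det = -97
Step 3: Discriminant = (-14)^2 - 4*(-97) = 584
Step 4: Eigenvalues: 5.08305, -19.083
Step 5: Signature = (# positive eigenvalues) - (# negative eigenvalues) = 0

0


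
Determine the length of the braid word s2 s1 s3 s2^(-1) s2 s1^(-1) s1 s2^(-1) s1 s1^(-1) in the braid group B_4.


The word length counts the number of generators (including inverses).
Listing each generator: s2, s1, s3, s2^(-1), s2, s1^(-1), s1, s2^(-1), s1, s1^(-1)
There are 10 generators in this braid word.

10


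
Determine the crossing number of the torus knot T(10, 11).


For a torus knot T(p, q) with gcd(p,q)=1,
the crossing number is min(p*(q-1), q*(p-1)).
p*(q-1) = 10*10 = 100
q*(p-1) = 11*9 = 99
min(100, 99) = 99

99


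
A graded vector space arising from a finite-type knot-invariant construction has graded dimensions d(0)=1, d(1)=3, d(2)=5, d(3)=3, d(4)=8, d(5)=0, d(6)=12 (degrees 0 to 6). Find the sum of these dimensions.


Total dimension = d(0) + d(1) + ... + d(6)
= 1 + 3 + 5 + 3 + 8 + 0 + 12
= 32

32


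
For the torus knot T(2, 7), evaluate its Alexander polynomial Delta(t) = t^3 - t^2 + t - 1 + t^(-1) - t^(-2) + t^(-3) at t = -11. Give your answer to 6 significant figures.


Substituting t = -11 into Delta(t) = t^3 - t^2 + t - 1 + t^(-1) - t^(-2) + t^(-3):
Term values: (-1331) + (-121) + (-11) + (-1) + (-0.0909091) + (-0.00826446) + (-0.000751315)
Sum = -1464.099925
Rounded to 6 significant figures: -1464.1

-1464.1


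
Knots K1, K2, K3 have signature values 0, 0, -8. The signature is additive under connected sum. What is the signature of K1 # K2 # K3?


The signature is additive under connected sum.
signature(K1 # K2 # K3) = (0) + (0) + (-8)
= -8

-8


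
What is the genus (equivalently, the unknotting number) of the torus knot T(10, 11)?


For a torus knot T(p,q), both the unknotting number and genus equal (p-1)(q-1)/2.
= (10-1)(11-1)/2
= 9*10/2
= 90/2 = 45

45


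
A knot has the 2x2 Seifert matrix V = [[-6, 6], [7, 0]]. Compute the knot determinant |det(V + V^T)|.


Step 1: Form V + V^T where V = [[-6, 6], [7, 0]]
  V^T = [[-6, 7], [6, 0]]
  V + V^T = [[-12, 13], [13, 0]]
Step 2: det(V + V^T) = (-12)*0 - 13*13
  = 0 - 169 = -169
Step 3: Knot determinant = |det(V + V^T)| = |-169| = 169

169


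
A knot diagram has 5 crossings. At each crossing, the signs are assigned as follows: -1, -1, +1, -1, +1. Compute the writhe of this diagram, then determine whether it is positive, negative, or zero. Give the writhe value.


Step 1: Count positive crossings (+1).
Positive crossings: 2
Step 2: Count negative crossings (-1).
Negative crossings: 3
Step 3: Writhe = (positive) - (negative)
w = 2 - 3 = -1
Step 4: |w| = 1, and w is negative

-1


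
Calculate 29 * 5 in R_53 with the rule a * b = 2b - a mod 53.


29 * 5 = 2*5 - 29 mod 53
= 10 - 29 mod 53
= -19 mod 53 = 34

34


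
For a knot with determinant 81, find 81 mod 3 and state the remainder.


Step 1: A knot is p-colorable if and only if p divides its determinant.
Step 2: Compute 81 mod 3.
81 = 27 * 3 + 0
Step 3: 81 mod 3 = 0
Step 4: The knot is 3-colorable: yes

0


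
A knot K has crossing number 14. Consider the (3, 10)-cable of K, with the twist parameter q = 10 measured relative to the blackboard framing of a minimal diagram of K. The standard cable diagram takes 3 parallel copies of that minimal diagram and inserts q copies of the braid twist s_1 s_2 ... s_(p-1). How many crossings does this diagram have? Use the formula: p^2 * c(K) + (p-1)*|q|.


Step 1: Each of the c(K) crossings of the companion diagram becomes p*p = p^2 crossings among the p parallel strands, and each of the |q| twists s_1 s_2 ... s_(p-1) adds (p-1) crossings.
  Crossings = p^2 * c(K) + (p-1)*|q|
Step 2: = 3^2 * 14 + (3-1)*10
Step 3: = 9*14 + 2*10
Step 4: = 126 + 20 = 146

146


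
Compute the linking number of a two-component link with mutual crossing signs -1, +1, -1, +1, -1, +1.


Step 1: Count positive crossings: 3
Step 2: Count negative crossings: 3
Step 3: Sum of signs = 3 - 3 = 0
Step 4: Linking number = sum/2 = 0/2 = 0

0


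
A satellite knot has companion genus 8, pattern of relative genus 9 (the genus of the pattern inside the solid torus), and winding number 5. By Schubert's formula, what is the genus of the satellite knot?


Schubert: g(satellite) = g_rel(pattern) + |winding| * g(companion),
where g_rel(pattern) is the genus of the pattern relative to the solid torus.
= 9 + 5 * 8
= 9 + 40 = 49

49


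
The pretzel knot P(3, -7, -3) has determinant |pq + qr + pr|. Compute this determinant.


Step 1: Compute pq + qr + pr.
pq = 3*(-7) = -21
qr = (-7)*(-3) = 21
pr = 3*(-3) = -9
pq + qr + pr = -21 + 21 + (-9) = -9
Step 2: Take absolute value.
det(P(3,-7,-3)) = |-9| = 9

9


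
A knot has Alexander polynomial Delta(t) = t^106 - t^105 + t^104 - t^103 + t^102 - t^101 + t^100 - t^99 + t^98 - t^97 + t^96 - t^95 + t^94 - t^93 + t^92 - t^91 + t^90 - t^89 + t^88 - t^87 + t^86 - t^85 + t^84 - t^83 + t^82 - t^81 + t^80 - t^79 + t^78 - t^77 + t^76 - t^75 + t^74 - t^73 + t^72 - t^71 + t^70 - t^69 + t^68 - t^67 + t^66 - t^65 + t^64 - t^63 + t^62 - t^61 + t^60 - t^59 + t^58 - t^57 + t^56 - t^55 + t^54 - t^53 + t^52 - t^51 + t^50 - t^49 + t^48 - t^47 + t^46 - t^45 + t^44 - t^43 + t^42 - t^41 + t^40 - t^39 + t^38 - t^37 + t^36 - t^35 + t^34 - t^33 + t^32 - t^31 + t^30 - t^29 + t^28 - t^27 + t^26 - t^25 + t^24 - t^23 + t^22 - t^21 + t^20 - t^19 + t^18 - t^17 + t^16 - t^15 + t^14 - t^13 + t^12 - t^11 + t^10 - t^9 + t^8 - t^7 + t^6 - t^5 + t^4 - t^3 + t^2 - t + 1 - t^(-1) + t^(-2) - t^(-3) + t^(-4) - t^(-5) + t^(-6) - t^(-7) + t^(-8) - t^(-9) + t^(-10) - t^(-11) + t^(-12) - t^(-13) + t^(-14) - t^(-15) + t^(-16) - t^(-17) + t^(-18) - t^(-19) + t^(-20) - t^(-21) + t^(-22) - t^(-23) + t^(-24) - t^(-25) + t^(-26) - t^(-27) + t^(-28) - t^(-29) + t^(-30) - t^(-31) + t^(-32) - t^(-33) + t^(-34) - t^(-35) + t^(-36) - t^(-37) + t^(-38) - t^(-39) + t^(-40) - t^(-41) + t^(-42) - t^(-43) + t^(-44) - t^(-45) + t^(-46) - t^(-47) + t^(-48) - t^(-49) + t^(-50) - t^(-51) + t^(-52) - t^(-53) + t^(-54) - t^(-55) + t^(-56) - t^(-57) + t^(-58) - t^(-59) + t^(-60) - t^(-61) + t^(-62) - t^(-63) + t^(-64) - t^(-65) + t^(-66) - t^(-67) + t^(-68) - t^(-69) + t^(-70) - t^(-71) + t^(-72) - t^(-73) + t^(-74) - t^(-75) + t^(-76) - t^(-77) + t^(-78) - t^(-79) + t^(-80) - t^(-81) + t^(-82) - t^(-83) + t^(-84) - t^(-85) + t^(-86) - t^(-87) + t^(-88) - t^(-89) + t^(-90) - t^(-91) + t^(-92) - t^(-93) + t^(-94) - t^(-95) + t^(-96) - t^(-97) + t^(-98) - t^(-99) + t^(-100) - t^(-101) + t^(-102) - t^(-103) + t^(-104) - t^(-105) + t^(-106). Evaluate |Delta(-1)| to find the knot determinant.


Step 1: The polynomial has 213 terms with alternating signs, exponents from 106 down to -106.
Step 2: Substitute t = -1. The i-th term has coefficient (-1)^i and exponent (m-i),
  so its value is (-1)^i * (-1)^(m-i) = (-1)^m = 1 for every i.
Step 3: All 213 terms equal 1, so Delta(-1) = 213 * (1) = 213
Step 4: |Delta(-1)| = 213

213


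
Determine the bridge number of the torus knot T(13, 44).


The bridge number of T(p,q) is min(p,q).
min(13, 44) = 13

13


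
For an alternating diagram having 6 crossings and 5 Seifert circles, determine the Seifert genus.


For alternating knots, g = (c - s + 1)/2.
= (6 - 5 + 1)/2
= 2/2 = 1

1


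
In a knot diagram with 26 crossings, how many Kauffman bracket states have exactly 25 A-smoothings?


We choose which 25 of 26 crossings get A-smoothings.
C(26, 25) = 26! / (25! * 1!)
= 26

26


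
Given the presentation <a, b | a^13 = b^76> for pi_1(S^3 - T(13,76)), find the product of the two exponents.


The relation is a^13 = b^76.
Product of exponents = 13 * 76
= 988

988


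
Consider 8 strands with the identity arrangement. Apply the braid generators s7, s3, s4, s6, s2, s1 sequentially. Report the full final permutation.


Starting with identity [1, 2, 3, 4, 5, 6, 7, 8].
Apply generators in sequence:
  After s7: [1, 2, 3, 4, 5, 6, 8, 7]
  After s3: [1, 2, 4, 3, 5, 6, 8, 7]
  After s4: [1, 2, 4, 5, 3, 6, 8, 7]
  After s6: [1, 2, 4, 5, 3, 8, 6, 7]
  After s2: [1, 4, 2, 5, 3, 8, 6, 7]
  After s1: [4, 1, 2, 5, 3, 8, 6, 7]
Final permutation: [4, 1, 2, 5, 3, 8, 6, 7]

[4, 1, 2, 5, 3, 8, 6, 7]


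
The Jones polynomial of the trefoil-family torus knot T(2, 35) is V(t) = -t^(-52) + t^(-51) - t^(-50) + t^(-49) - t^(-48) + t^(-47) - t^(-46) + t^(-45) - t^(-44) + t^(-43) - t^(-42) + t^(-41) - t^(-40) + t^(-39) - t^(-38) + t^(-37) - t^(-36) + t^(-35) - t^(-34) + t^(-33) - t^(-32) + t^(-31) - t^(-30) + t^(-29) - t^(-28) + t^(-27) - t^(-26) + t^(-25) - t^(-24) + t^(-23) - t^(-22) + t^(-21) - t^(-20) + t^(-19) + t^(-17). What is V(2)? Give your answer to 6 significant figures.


Substituting t = 2 into V(t) = -t^(-52) + t^(-51) - t^(-50) + t^(-49) - t^(-48) + t^(-47) - t^(-46) + t^(-45) - t^(-44) + t^(-43) - t^(-42) + t^(-41) - t^(-40) + t^(-39) - t^(-38) + t^(-37) - t^(-36) + t^(-35) - t^(-34) + t^(-33) - t^(-32) + t^(-31) - t^(-30) + t^(-29) - t^(-28) + t^(-27) - t^(-26) + t^(-25) - t^(-24) + t^(-23) - t^(-22) + t^(-21) - t^(-20) + t^(-19) + t^(-17):
  (-)t^(-52) = -2.22045e-16
  (+)t^(-51) = 4.44089e-16
  (-)t^(-50) = -8.88178e-16
  (+)t^(-49) = 1.77636e-15
  (-)t^(-48) = -3.55271e-15
  (+)t^(-47) = 7.10543e-15
  (-)t^(-46) = -1.42109e-14
  (+)t^(-45) = 2.84217e-14
  (-)t^(-44) = -5.68434e-14
  (+)t^(-43) = 1.13687e-13
  (-)t^(-42) = -2.27374e-13
  (+)t^(-41) = 4.54747e-13
  (-)t^(-40) = -9.09495e-13
  (+)t^(-39) = 1.81899e-12
  (-)t^(-38) = -3.63798e-12
  (+)t^(-37) = 7.27596e-12
  (-)t^(-36) = -1.45519e-11
  (+)t^(-35) = 2.91038e-11
  (-)t^(-34) = -5.82077e-11
  (+)t^(-33) = 1.16415e-10
  (-)t^(-32) = -2.32831e-10
  (+)t^(-31) = 4.65661e-10
  (-)t^(-30) = -9.31323e-10
  (+)t^(-29) = 1.86265e-09
  (-)t^(-28) = -3.72529e-09
  (+)t^(-27) = 7.45058e-09
  (-)t^(-26) = -1.49012e-08
  (+)t^(-25) = 2.98023e-08
  (-)t^(-24) = -5.96046e-08
  (+)t^(-23) = 1.19209e-07
  (-)t^(-22) = -2.38419e-07
  (+)t^(-21) = 4.76837e-07
  (-)t^(-20) = -9.53674e-07
  (+)t^(-19) = 1.90735e-06
  (+)t^(-17) = 7.62939e-06
Sum = (-2.22045e-16) + (4.44089e-16) + (-8.88178e-16) + (1.77636e-15) + (-3.55271e-15) + (7.10543e-15) + (-1.42109e-14) + (2.84217e-14) + (-5.68434e-14) + (1.13687e-13) + (-2.27374e-13) + (4.54747e-13) + (-9.09495e-13) + (1.81899e-12) + (-3.63798e-12) + (7.27596e-12) + (-1.45519e-11) + (2.91038e-11) + (-5.82077e-11) + (1.16415e-10) + (-2.32831e-10) + (4.65661e-10) + (-9.31323e-10) + (1.86265e-09) + (-3.72529e-09) + (7.45058e-09) + (-1.49012e-08) + (2.98023e-08) + (-5.96046e-08) + (1.19209e-07) + (-2.38419e-07) + (4.76837e-07) + (-9.53674e-07) + (1.90735e-06) + (7.62939e-06)
= 8.900960286e-06
Rounded to 6 significant figures: 8.90096e-06

8.90096e-06
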